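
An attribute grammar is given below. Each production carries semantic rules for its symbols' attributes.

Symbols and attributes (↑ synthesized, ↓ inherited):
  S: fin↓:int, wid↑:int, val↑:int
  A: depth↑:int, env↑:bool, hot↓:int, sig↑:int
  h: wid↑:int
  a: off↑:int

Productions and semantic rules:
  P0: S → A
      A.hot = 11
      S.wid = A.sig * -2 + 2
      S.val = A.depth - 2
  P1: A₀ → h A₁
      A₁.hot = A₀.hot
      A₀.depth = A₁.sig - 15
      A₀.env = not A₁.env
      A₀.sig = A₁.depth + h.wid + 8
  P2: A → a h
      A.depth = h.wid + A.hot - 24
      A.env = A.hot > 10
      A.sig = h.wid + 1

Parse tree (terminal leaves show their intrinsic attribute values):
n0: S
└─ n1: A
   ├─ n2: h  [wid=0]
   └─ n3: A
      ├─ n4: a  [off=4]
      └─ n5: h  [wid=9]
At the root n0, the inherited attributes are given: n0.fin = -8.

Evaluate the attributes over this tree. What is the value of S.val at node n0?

1. n0.fin = -8  [given at root]
2. n1.hot = 11  [11]
3. n2.wid = 0  [terminal]
4. n3.hot = 11  [A₀.hot]
5. n4.off = 4  [terminal]
6. n5.wid = 9  [terminal]
7. n3.depth = -4  [h.wid + A.hot - 24]
8. n3.env = true  [A.hot > 10]
9. n3.sig = 10  [h.wid + 1]
10. n1.depth = -5  [A₁.sig - 15]
11. n1.env = false  [not A₁.env]
12. n1.sig = 4  [A₁.depth + h.wid + 8]
13. n0.wid = -6  [A.sig * -2 + 2]
14. n0.val = -7  [A.depth - 2]

-7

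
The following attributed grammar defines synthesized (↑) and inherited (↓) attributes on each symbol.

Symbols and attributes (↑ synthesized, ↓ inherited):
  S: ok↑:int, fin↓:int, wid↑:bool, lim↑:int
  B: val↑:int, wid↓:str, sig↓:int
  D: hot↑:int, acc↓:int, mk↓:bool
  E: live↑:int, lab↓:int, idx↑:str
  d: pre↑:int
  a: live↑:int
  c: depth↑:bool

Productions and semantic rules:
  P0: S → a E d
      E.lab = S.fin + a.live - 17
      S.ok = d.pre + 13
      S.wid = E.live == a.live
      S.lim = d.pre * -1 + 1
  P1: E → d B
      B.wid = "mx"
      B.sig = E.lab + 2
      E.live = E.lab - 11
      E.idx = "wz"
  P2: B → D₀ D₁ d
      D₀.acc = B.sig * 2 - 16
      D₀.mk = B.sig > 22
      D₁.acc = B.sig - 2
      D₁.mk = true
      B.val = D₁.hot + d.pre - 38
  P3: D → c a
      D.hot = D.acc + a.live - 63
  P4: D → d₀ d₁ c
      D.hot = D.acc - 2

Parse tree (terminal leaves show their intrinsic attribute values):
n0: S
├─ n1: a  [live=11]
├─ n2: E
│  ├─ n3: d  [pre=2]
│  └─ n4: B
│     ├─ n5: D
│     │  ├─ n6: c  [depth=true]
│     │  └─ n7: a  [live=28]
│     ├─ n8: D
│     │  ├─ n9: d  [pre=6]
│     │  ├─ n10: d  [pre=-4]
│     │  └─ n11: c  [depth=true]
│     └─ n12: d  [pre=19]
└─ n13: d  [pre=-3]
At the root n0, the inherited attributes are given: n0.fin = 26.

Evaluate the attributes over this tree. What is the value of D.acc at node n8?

20

1. n0.fin = 26  [given at root]
2. n1.live = 11  [terminal]
3. n2.lab = 20  [S.fin + a.live - 17]
4. n3.pre = 2  [terminal]
5. n4.wid = "mx"  ["mx"]
6. n4.sig = 22  [E.lab + 2]
7. n5.acc = 28  [B.sig * 2 - 16]
8. n5.mk = false  [B.sig > 22]
9. n6.depth = true  [terminal]
10. n7.live = 28  [terminal]
11. n5.hot = -7  [D.acc + a.live - 63]
12. n8.acc = 20  [B.sig - 2]
13. n8.mk = true  [true]
14. n9.pre = 6  [terminal]
15. n10.pre = -4  [terminal]
16. n11.depth = true  [terminal]
17. n8.hot = 18  [D.acc - 2]
18. n12.pre = 19  [terminal]
19. n4.val = -1  [D₁.hot + d.pre - 38]
20. n2.live = 9  [E.lab - 11]
21. n2.idx = "wz"  ["wz"]
22. n13.pre = -3  [terminal]
23. n0.ok = 10  [d.pre + 13]
24. n0.wid = false  [E.live == a.live]
25. n0.lim = 4  [d.pre * -1 + 1]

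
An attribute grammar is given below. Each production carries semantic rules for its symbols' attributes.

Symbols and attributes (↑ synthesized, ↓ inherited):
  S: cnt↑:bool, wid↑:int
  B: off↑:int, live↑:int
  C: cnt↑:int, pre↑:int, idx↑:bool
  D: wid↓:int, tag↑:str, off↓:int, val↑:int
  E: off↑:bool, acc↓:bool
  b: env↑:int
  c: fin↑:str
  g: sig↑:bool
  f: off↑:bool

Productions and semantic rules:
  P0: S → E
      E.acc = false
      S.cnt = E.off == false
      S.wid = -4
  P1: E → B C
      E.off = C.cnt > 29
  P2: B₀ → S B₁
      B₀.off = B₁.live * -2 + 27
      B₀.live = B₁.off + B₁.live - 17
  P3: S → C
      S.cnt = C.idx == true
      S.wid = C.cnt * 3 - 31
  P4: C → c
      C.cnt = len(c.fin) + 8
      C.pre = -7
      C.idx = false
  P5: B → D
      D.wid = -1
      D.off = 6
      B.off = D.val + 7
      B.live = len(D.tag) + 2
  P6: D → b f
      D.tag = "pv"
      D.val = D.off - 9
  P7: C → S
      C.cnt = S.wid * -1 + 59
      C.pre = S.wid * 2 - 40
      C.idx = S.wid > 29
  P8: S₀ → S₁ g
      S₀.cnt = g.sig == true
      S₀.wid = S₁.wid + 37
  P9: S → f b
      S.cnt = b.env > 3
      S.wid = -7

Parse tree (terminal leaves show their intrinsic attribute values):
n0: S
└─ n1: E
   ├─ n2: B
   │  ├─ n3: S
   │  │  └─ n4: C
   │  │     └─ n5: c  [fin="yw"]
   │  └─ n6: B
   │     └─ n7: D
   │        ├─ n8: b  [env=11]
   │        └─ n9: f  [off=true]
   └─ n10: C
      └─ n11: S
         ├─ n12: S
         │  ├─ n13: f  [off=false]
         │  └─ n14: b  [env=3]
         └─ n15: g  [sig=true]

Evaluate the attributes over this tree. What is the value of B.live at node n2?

1. n1.acc = false  [false]
2. n5.fin = "yw"  [terminal]
3. n4.cnt = 10  [len(c.fin) + 8]
4. n4.pre = -7  [-7]
5. n4.idx = false  [false]
6. n3.cnt = false  [C.idx == true]
7. n3.wid = -1  [C.cnt * 3 - 31]
8. n7.wid = -1  [-1]
9. n7.off = 6  [6]
10. n8.env = 11  [terminal]
11. n9.off = true  [terminal]
12. n7.tag = "pv"  ["pv"]
13. n7.val = -3  [D.off - 9]
14. n6.off = 4  [D.val + 7]
15. n6.live = 4  [len(D.tag) + 2]
16. n2.off = 19  [B₁.live * -2 + 27]
17. n2.live = -9  [B₁.off + B₁.live - 17]
18. n13.off = false  [terminal]
19. n14.env = 3  [terminal]
20. n12.cnt = false  [b.env > 3]
21. n12.wid = -7  [-7]
22. n15.sig = true  [terminal]
23. n11.cnt = true  [g.sig == true]
24. n11.wid = 30  [S₁.wid + 37]
25. n10.cnt = 29  [S.wid * -1 + 59]
26. n10.pre = 20  [S.wid * 2 - 40]
27. n10.idx = true  [S.wid > 29]
28. n1.off = false  [C.cnt > 29]
29. n0.cnt = true  [E.off == false]
30. n0.wid = -4  [-4]

-9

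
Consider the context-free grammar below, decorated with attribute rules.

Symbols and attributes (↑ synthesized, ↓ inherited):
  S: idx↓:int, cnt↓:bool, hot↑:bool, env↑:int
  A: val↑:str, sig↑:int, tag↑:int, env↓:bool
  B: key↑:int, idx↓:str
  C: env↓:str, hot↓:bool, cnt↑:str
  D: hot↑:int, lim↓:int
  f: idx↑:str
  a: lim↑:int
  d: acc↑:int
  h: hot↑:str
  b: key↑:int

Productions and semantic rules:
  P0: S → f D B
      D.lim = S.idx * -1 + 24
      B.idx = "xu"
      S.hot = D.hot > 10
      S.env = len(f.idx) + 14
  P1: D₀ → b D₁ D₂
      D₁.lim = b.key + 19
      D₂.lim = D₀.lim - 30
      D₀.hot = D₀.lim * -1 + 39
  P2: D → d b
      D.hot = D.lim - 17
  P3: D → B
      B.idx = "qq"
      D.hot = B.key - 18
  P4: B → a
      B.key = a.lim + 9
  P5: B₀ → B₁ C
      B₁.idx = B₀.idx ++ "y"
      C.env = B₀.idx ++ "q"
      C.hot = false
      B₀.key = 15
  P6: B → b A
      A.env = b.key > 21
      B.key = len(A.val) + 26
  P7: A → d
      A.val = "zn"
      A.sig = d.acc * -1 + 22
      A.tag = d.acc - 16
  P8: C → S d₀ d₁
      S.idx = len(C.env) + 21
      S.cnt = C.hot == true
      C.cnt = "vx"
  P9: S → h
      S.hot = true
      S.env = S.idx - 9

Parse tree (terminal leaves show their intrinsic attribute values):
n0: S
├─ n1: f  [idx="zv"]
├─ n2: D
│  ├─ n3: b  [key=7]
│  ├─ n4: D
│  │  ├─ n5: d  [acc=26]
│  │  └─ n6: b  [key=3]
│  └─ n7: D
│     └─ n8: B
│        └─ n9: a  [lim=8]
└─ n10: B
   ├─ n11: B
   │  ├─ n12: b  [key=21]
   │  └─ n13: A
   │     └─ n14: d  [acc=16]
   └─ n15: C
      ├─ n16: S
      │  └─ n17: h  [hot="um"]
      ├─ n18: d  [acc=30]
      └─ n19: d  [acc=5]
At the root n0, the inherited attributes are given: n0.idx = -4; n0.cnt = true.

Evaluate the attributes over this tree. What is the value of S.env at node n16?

1. n0.idx = -4  [given at root]
2. n0.cnt = true  [given at root]
3. n1.idx = "zv"  [terminal]
4. n2.lim = 28  [S.idx * -1 + 24]
5. n3.key = 7  [terminal]
6. n4.lim = 26  [b.key + 19]
7. n5.acc = 26  [terminal]
8. n6.key = 3  [terminal]
9. n4.hot = 9  [D.lim - 17]
10. n7.lim = -2  [D₀.lim - 30]
11. n8.idx = "qq"  ["qq"]
12. n9.lim = 8  [terminal]
13. n8.key = 17  [a.lim + 9]
14. n7.hot = -1  [B.key - 18]
15. n2.hot = 11  [D₀.lim * -1 + 39]
16. n10.idx = "xu"  ["xu"]
17. n11.idx = "xuy"  [B₀.idx ++ "y"]
18. n12.key = 21  [terminal]
19. n13.env = false  [b.key > 21]
20. n14.acc = 16  [terminal]
21. n13.val = "zn"  ["zn"]
22. n13.sig = 6  [d.acc * -1 + 22]
23. n13.tag = 0  [d.acc - 16]
24. n11.key = 28  [len(A.val) + 26]
25. n15.env = "xuq"  [B₀.idx ++ "q"]
26. n15.hot = false  [false]
27. n16.idx = 24  [len(C.env) + 21]
28. n16.cnt = false  [C.hot == true]
29. n17.hot = "um"  [terminal]
30. n16.hot = true  [true]
31. n16.env = 15  [S.idx - 9]
32. n18.acc = 30  [terminal]
33. n19.acc = 5  [terminal]
34. n15.cnt = "vx"  ["vx"]
35. n10.key = 15  [15]
36. n0.hot = true  [D.hot > 10]
37. n0.env = 16  [len(f.idx) + 14]

15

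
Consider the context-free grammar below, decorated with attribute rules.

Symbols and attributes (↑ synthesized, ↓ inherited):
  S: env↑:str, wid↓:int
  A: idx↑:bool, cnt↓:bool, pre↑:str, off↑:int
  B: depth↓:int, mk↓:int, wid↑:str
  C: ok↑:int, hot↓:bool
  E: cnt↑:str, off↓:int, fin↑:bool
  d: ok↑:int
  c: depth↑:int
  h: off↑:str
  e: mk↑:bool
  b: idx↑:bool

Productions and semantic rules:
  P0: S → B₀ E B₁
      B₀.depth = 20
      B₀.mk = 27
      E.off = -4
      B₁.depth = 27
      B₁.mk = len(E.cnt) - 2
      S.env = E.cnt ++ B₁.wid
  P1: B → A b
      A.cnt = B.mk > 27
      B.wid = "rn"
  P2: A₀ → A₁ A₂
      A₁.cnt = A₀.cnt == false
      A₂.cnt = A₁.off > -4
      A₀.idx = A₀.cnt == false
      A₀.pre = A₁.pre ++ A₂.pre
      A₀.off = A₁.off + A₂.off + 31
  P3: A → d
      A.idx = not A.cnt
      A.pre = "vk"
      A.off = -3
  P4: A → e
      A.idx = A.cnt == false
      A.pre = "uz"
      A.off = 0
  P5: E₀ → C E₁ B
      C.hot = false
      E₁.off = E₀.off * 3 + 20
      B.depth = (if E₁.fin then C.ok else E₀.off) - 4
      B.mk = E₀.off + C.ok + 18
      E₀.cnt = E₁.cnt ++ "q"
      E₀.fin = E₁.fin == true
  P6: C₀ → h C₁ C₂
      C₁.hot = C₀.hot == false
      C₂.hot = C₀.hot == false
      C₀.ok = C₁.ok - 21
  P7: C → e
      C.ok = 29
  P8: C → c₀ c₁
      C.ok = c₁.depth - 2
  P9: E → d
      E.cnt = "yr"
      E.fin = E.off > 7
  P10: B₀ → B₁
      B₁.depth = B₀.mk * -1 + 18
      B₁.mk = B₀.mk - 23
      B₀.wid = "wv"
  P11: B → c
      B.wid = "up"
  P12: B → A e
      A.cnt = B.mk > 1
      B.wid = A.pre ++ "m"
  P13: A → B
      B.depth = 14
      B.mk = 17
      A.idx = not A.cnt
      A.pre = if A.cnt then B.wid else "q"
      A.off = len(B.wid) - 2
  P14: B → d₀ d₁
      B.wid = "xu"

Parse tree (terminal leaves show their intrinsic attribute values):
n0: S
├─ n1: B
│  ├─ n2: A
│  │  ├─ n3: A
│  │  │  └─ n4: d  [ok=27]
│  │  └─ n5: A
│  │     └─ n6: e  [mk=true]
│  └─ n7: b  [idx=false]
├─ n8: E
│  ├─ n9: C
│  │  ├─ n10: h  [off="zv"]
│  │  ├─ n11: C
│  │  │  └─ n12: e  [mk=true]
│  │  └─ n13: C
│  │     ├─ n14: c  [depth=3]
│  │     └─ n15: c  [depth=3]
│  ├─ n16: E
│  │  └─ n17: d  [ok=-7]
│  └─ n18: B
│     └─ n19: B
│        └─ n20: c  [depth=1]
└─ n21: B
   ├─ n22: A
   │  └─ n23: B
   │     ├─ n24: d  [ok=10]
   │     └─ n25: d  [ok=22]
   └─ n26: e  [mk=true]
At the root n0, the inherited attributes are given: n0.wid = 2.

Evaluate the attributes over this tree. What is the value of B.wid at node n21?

"qm"

1. n0.wid = 2  [given at root]
2. n1.depth = 20  [20]
3. n1.mk = 27  [27]
4. n2.cnt = false  [B.mk > 27]
5. n3.cnt = true  [A₀.cnt == false]
6. n4.ok = 27  [terminal]
7. n3.idx = false  [not A.cnt]
8. n3.pre = "vk"  ["vk"]
9. n3.off = -3  [-3]
10. n5.cnt = true  [A₁.off > -4]
11. n6.mk = true  [terminal]
12. n5.idx = false  [A.cnt == false]
13. n5.pre = "uz"  ["uz"]
14. n5.off = 0  [0]
15. n2.idx = true  [A₀.cnt == false]
16. n2.pre = "vkuz"  [A₁.pre ++ A₂.pre]
17. n2.off = 28  [A₁.off + A₂.off + 31]
18. n7.idx = false  [terminal]
19. n1.wid = "rn"  ["rn"]
20. n8.off = -4  [-4]
21. n9.hot = false  [false]
22. n10.off = "zv"  [terminal]
23. n11.hot = true  [C₀.hot == false]
24. n12.mk = true  [terminal]
25. n11.ok = 29  [29]
26. n13.hot = true  [C₀.hot == false]
27. n14.depth = 3  [terminal]
28. n15.depth = 3  [terminal]
29. n13.ok = 1  [c₁.depth - 2]
30. n9.ok = 8  [C₁.ok - 21]
31. n16.off = 8  [E₀.off * 3 + 20]
32. n17.ok = -7  [terminal]
33. n16.cnt = "yr"  ["yr"]
34. n16.fin = true  [E.off > 7]
35. n18.depth = 4  [(if E₁.fin then C.ok else E₀.off) - 4]
36. n18.mk = 22  [E₀.off + C.ok + 18]
37. n19.depth = -4  [B₀.mk * -1 + 18]
38. n19.mk = -1  [B₀.mk - 23]
39. n20.depth = 1  [terminal]
40. n19.wid = "up"  ["up"]
41. n18.wid = "wv"  ["wv"]
42. n8.cnt = "yrq"  [E₁.cnt ++ "q"]
43. n8.fin = true  [E₁.fin == true]
44. n21.depth = 27  [27]
45. n21.mk = 1  [len(E.cnt) - 2]
46. n22.cnt = false  [B.mk > 1]
47. n23.depth = 14  [14]
48. n23.mk = 17  [17]
49. n24.ok = 10  [terminal]
50. n25.ok = 22  [terminal]
51. n23.wid = "xu"  ["xu"]
52. n22.idx = true  [not A.cnt]
53. n22.pre = "q"  [if A.cnt then B.wid else "q"]
54. n22.off = 0  [len(B.wid) - 2]
55. n26.mk = true  [terminal]
56. n21.wid = "qm"  [A.pre ++ "m"]
57. n0.env = "yrqqm"  [E.cnt ++ B₁.wid]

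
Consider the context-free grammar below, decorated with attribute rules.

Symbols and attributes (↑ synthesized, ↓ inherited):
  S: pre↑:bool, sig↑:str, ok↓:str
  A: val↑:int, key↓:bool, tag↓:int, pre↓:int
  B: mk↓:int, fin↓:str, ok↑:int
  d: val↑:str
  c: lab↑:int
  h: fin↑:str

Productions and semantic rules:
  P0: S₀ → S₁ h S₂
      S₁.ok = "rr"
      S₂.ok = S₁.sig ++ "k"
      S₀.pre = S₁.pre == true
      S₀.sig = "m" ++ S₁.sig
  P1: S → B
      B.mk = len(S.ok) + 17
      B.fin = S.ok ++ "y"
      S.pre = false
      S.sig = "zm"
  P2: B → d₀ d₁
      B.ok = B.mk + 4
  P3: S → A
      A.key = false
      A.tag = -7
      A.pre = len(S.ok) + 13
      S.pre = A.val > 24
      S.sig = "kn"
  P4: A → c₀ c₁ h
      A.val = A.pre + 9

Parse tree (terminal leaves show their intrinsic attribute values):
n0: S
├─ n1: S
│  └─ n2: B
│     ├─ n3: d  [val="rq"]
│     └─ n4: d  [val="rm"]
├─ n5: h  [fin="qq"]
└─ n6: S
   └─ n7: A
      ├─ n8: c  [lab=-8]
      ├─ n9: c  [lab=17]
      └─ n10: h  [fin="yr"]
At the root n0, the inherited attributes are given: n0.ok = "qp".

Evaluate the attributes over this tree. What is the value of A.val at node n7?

1. n0.ok = "qp"  [given at root]
2. n1.ok = "rr"  ["rr"]
3. n2.mk = 19  [len(S.ok) + 17]
4. n2.fin = "rry"  [S.ok ++ "y"]
5. n3.val = "rq"  [terminal]
6. n4.val = "rm"  [terminal]
7. n2.ok = 23  [B.mk + 4]
8. n1.pre = false  [false]
9. n1.sig = "zm"  ["zm"]
10. n5.fin = "qq"  [terminal]
11. n6.ok = "zmk"  [S₁.sig ++ "k"]
12. n7.key = false  [false]
13. n7.tag = -7  [-7]
14. n7.pre = 16  [len(S.ok) + 13]
15. n8.lab = -8  [terminal]
16. n9.lab = 17  [terminal]
17. n10.fin = "yr"  [terminal]
18. n7.val = 25  [A.pre + 9]
19. n6.pre = true  [A.val > 24]
20. n6.sig = "kn"  ["kn"]
21. n0.pre = false  [S₁.pre == true]
22. n0.sig = "mzm"  ["m" ++ S₁.sig]

25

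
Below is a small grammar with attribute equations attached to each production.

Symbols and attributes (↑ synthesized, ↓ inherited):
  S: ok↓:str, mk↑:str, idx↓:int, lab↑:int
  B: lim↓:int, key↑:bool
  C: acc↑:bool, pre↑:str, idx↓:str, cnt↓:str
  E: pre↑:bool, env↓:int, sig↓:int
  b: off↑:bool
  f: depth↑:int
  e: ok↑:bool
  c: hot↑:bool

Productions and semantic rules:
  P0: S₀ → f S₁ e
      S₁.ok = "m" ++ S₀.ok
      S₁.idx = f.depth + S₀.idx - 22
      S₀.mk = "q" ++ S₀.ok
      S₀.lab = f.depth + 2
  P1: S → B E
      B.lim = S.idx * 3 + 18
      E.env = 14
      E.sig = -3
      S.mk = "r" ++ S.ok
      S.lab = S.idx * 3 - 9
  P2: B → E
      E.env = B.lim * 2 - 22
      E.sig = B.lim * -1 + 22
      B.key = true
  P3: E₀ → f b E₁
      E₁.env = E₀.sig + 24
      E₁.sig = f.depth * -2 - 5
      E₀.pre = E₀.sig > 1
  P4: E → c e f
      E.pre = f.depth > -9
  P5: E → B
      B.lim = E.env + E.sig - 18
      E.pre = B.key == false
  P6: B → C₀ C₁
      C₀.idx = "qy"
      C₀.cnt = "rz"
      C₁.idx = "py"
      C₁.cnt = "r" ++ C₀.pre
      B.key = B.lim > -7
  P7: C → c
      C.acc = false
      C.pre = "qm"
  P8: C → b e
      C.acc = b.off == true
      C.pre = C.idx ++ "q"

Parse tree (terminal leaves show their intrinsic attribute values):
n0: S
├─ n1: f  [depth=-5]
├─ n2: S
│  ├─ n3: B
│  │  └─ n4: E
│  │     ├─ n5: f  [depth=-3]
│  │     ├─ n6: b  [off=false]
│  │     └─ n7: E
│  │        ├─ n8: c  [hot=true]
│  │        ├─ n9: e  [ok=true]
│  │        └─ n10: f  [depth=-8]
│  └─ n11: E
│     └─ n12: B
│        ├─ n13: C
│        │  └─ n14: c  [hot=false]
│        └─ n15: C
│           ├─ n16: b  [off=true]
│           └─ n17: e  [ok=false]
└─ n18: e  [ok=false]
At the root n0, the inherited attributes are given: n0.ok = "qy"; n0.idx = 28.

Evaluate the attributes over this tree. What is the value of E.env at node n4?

1. n0.ok = "qy"  [given at root]
2. n0.idx = 28  [given at root]
3. n1.depth = -5  [terminal]
4. n2.ok = "mqy"  ["m" ++ S₀.ok]
5. n2.idx = 1  [f.depth + S₀.idx - 22]
6. n3.lim = 21  [S.idx * 3 + 18]
7. n4.env = 20  [B.lim * 2 - 22]
8. n4.sig = 1  [B.lim * -1 + 22]
9. n5.depth = -3  [terminal]
10. n6.off = false  [terminal]
11. n7.env = 25  [E₀.sig + 24]
12. n7.sig = 1  [f.depth * -2 - 5]
13. n8.hot = true  [terminal]
14. n9.ok = true  [terminal]
15. n10.depth = -8  [terminal]
16. n7.pre = true  [f.depth > -9]
17. n4.pre = false  [E₀.sig > 1]
18. n3.key = true  [true]
19. n11.env = 14  [14]
20. n11.sig = -3  [-3]
21. n12.lim = -7  [E.env + E.sig - 18]
22. n13.idx = "qy"  ["qy"]
23. n13.cnt = "rz"  ["rz"]
24. n14.hot = false  [terminal]
25. n13.acc = false  [false]
26. n13.pre = "qm"  ["qm"]
27. n15.idx = "py"  ["py"]
28. n15.cnt = "rqm"  ["r" ++ C₀.pre]
29. n16.off = true  [terminal]
30. n17.ok = false  [terminal]
31. n15.acc = true  [b.off == true]
32. n15.pre = "pyq"  [C.idx ++ "q"]
33. n12.key = false  [B.lim > -7]
34. n11.pre = true  [B.key == false]
35. n2.mk = "rmqy"  ["r" ++ S.ok]
36. n2.lab = -6  [S.idx * 3 - 9]
37. n18.ok = false  [terminal]
38. n0.mk = "qqy"  ["q" ++ S₀.ok]
39. n0.lab = -3  [f.depth + 2]

20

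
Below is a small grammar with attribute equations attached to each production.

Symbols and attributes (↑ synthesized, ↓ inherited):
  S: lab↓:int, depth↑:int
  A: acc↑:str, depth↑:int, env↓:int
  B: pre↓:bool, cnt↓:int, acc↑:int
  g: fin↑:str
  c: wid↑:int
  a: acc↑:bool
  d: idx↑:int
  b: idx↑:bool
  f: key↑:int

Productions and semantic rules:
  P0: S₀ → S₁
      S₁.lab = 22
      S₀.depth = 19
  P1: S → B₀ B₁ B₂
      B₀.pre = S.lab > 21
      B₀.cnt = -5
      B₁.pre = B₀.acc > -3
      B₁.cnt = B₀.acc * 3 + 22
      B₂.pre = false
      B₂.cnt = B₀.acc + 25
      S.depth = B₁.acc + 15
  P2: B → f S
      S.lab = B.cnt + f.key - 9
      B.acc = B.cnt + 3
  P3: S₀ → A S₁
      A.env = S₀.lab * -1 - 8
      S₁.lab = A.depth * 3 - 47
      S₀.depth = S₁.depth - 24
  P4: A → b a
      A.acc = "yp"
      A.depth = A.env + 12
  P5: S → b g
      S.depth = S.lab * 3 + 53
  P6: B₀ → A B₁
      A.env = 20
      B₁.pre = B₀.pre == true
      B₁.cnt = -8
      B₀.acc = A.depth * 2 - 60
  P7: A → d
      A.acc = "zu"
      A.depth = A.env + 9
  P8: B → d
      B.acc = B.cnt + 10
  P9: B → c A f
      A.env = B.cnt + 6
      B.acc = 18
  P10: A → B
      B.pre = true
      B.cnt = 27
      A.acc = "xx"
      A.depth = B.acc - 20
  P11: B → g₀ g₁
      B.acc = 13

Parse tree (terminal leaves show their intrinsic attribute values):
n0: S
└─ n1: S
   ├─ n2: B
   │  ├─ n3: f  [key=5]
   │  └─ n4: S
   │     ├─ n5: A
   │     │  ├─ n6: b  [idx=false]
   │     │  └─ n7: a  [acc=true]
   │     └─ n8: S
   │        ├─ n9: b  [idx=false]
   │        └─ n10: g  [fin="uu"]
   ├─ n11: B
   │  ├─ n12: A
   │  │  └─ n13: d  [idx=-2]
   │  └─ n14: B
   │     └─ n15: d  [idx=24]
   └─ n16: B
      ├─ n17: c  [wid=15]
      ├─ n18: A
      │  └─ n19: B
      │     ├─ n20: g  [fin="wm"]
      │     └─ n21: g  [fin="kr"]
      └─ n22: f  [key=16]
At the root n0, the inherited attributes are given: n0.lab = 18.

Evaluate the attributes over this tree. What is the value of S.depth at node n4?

5

1. n0.lab = 18  [given at root]
2. n1.lab = 22  [22]
3. n2.pre = true  [S.lab > 21]
4. n2.cnt = -5  [-5]
5. n3.key = 5  [terminal]
6. n4.lab = -9  [B.cnt + f.key - 9]
7. n5.env = 1  [S₀.lab * -1 - 8]
8. n6.idx = false  [terminal]
9. n7.acc = true  [terminal]
10. n5.acc = "yp"  ["yp"]
11. n5.depth = 13  [A.env + 12]
12. n8.lab = -8  [A.depth * 3 - 47]
13. n9.idx = false  [terminal]
14. n10.fin = "uu"  [terminal]
15. n8.depth = 29  [S.lab * 3 + 53]
16. n4.depth = 5  [S₁.depth - 24]
17. n2.acc = -2  [B.cnt + 3]
18. n11.pre = true  [B₀.acc > -3]
19. n11.cnt = 16  [B₀.acc * 3 + 22]
20. n12.env = 20  [20]
21. n13.idx = -2  [terminal]
22. n12.acc = "zu"  ["zu"]
23. n12.depth = 29  [A.env + 9]
24. n14.pre = true  [B₀.pre == true]
25. n14.cnt = -8  [-8]
26. n15.idx = 24  [terminal]
27. n14.acc = 2  [B.cnt + 10]
28. n11.acc = -2  [A.depth * 2 - 60]
29. n16.pre = false  [false]
30. n16.cnt = 23  [B₀.acc + 25]
31. n17.wid = 15  [terminal]
32. n18.env = 29  [B.cnt + 6]
33. n19.pre = true  [true]
34. n19.cnt = 27  [27]
35. n20.fin = "wm"  [terminal]
36. n21.fin = "kr"  [terminal]
37. n19.acc = 13  [13]
38. n18.acc = "xx"  ["xx"]
39. n18.depth = -7  [B.acc - 20]
40. n22.key = 16  [terminal]
41. n16.acc = 18  [18]
42. n1.depth = 13  [B₁.acc + 15]
43. n0.depth = 19  [19]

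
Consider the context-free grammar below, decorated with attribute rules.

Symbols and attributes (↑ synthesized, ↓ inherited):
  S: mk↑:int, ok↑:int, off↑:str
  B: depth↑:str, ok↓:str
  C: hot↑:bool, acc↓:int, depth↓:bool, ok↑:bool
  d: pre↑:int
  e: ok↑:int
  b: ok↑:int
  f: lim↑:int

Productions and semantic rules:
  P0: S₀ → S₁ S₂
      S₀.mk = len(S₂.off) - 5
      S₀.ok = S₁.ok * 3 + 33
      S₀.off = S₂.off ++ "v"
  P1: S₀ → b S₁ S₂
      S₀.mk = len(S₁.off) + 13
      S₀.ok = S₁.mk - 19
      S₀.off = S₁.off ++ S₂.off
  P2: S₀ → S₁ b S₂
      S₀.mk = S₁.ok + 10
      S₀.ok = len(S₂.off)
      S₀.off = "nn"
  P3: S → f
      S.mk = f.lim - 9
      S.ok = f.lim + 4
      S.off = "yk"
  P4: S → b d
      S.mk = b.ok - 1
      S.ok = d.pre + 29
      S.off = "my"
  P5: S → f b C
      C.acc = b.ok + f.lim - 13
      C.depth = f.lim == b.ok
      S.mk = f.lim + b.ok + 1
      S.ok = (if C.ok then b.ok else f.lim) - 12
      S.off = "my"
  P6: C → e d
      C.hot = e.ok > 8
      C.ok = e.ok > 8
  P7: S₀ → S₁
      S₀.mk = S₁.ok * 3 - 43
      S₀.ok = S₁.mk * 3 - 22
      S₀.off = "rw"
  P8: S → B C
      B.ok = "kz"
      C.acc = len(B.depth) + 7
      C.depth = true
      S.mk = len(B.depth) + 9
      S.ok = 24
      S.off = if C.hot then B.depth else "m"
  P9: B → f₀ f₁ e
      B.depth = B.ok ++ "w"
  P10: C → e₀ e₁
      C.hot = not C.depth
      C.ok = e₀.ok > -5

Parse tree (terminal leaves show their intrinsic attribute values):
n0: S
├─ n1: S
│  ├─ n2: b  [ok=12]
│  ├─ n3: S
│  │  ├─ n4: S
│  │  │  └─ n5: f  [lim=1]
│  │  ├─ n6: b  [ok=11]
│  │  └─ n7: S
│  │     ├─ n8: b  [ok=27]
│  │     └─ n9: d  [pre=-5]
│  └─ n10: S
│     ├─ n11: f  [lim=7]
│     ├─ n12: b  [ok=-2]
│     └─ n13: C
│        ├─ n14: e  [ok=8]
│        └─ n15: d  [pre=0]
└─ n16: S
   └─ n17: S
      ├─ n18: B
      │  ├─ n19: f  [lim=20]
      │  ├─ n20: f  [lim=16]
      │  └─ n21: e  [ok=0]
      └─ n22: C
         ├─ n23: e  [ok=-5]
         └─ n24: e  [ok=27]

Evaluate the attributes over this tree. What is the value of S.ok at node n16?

14

1. n2.ok = 12  [terminal]
2. n5.lim = 1  [terminal]
3. n4.mk = -8  [f.lim - 9]
4. n4.ok = 5  [f.lim + 4]
5. n4.off = "yk"  ["yk"]
6. n6.ok = 11  [terminal]
7. n8.ok = 27  [terminal]
8. n9.pre = -5  [terminal]
9. n7.mk = 26  [b.ok - 1]
10. n7.ok = 24  [d.pre + 29]
11. n7.off = "my"  ["my"]
12. n3.mk = 15  [S₁.ok + 10]
13. n3.ok = 2  [len(S₂.off)]
14. n3.off = "nn"  ["nn"]
15. n11.lim = 7  [terminal]
16. n12.ok = -2  [terminal]
17. n13.acc = -8  [b.ok + f.lim - 13]
18. n13.depth = false  [f.lim == b.ok]
19. n14.ok = 8  [terminal]
20. n15.pre = 0  [terminal]
21. n13.hot = false  [e.ok > 8]
22. n13.ok = false  [e.ok > 8]
23. n10.mk = 6  [f.lim + b.ok + 1]
24. n10.ok = -5  [(if C.ok then b.ok else f.lim) - 12]
25. n10.off = "my"  ["my"]
26. n1.mk = 15  [len(S₁.off) + 13]
27. n1.ok = -4  [S₁.mk - 19]
28. n1.off = "nnmy"  [S₁.off ++ S₂.off]
29. n18.ok = "kz"  ["kz"]
30. n19.lim = 20  [terminal]
31. n20.lim = 16  [terminal]
32. n21.ok = 0  [terminal]
33. n18.depth = "kzw"  [B.ok ++ "w"]
34. n22.acc = 10  [len(B.depth) + 7]
35. n22.depth = true  [true]
36. n23.ok = -5  [terminal]
37. n24.ok = 27  [terminal]
38. n22.hot = false  [not C.depth]
39. n22.ok = false  [e₀.ok > -5]
40. n17.mk = 12  [len(B.depth) + 9]
41. n17.ok = 24  [24]
42. n17.off = "m"  [if C.hot then B.depth else "m"]
43. n16.mk = 29  [S₁.ok * 3 - 43]
44. n16.ok = 14  [S₁.mk * 3 - 22]
45. n16.off = "rw"  ["rw"]
46. n0.mk = -3  [len(S₂.off) - 5]
47. n0.ok = 21  [S₁.ok * 3 + 33]
48. n0.off = "rwv"  [S₂.off ++ "v"]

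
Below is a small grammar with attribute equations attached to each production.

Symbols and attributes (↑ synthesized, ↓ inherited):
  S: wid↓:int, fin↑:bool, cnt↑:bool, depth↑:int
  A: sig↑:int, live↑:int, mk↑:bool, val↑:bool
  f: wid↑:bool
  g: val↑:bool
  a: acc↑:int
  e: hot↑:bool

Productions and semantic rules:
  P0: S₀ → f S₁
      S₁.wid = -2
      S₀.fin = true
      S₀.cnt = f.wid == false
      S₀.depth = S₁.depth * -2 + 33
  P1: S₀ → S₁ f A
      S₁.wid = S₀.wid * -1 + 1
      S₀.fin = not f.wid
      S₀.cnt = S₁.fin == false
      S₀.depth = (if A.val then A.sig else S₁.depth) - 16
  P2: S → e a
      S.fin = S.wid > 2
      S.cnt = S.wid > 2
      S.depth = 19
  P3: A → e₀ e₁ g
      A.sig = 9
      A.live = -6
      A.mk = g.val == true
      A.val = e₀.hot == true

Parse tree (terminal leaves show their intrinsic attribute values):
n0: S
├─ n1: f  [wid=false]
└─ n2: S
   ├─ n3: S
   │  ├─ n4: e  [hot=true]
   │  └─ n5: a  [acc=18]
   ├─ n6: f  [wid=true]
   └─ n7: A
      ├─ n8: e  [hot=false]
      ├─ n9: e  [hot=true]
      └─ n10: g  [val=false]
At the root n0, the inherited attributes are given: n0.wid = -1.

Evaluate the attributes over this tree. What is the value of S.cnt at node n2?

false

1. n0.wid = -1  [given at root]
2. n1.wid = false  [terminal]
3. n2.wid = -2  [-2]
4. n3.wid = 3  [S₀.wid * -1 + 1]
5. n4.hot = true  [terminal]
6. n5.acc = 18  [terminal]
7. n3.fin = true  [S.wid > 2]
8. n3.cnt = true  [S.wid > 2]
9. n3.depth = 19  [19]
10. n6.wid = true  [terminal]
11. n8.hot = false  [terminal]
12. n9.hot = true  [terminal]
13. n10.val = false  [terminal]
14. n7.sig = 9  [9]
15. n7.live = -6  [-6]
16. n7.mk = false  [g.val == true]
17. n7.val = false  [e₀.hot == true]
18. n2.fin = false  [not f.wid]
19. n2.cnt = false  [S₁.fin == false]
20. n2.depth = 3  [(if A.val then A.sig else S₁.depth) - 16]
21. n0.fin = true  [true]
22. n0.cnt = true  [f.wid == false]
23. n0.depth = 27  [S₁.depth * -2 + 33]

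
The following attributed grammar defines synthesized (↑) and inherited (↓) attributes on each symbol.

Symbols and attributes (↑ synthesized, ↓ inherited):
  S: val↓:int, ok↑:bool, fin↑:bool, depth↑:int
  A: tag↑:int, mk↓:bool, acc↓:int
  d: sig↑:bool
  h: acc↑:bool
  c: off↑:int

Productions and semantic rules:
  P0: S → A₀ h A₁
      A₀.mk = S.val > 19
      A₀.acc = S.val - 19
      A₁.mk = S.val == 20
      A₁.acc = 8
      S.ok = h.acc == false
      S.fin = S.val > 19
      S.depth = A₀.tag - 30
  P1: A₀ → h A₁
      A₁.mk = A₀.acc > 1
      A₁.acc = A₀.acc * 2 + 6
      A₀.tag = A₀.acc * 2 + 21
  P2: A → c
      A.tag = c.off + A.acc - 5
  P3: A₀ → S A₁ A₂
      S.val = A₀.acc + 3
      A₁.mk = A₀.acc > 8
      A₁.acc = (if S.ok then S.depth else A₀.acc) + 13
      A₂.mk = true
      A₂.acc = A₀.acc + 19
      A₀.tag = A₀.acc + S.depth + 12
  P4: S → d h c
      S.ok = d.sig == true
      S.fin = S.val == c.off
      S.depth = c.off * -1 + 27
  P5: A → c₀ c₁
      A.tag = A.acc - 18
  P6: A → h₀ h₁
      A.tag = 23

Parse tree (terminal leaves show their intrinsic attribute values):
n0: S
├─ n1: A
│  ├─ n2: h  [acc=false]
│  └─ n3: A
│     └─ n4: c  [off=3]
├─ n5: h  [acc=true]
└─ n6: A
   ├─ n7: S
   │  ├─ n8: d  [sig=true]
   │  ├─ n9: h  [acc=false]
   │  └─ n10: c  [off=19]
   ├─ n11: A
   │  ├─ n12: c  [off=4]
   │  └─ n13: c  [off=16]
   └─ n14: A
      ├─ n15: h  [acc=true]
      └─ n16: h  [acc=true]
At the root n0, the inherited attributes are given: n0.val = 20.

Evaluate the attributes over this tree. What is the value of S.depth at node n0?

-7

1. n0.val = 20  [given at root]
2. n1.mk = true  [S.val > 19]
3. n1.acc = 1  [S.val - 19]
4. n2.acc = false  [terminal]
5. n3.mk = false  [A₀.acc > 1]
6. n3.acc = 8  [A₀.acc * 2 + 6]
7. n4.off = 3  [terminal]
8. n3.tag = 6  [c.off + A.acc - 5]
9. n1.tag = 23  [A₀.acc * 2 + 21]
10. n5.acc = true  [terminal]
11. n6.mk = true  [S.val == 20]
12. n6.acc = 8  [8]
13. n7.val = 11  [A₀.acc + 3]
14. n8.sig = true  [terminal]
15. n9.acc = false  [terminal]
16. n10.off = 19  [terminal]
17. n7.ok = true  [d.sig == true]
18. n7.fin = false  [S.val == c.off]
19. n7.depth = 8  [c.off * -1 + 27]
20. n11.mk = false  [A₀.acc > 8]
21. n11.acc = 21  [(if S.ok then S.depth else A₀.acc) + 13]
22. n12.off = 4  [terminal]
23. n13.off = 16  [terminal]
24. n11.tag = 3  [A.acc - 18]
25. n14.mk = true  [true]
26. n14.acc = 27  [A₀.acc + 19]
27. n15.acc = true  [terminal]
28. n16.acc = true  [terminal]
29. n14.tag = 23  [23]
30. n6.tag = 28  [A₀.acc + S.depth + 12]
31. n0.ok = false  [h.acc == false]
32. n0.fin = true  [S.val > 19]
33. n0.depth = -7  [A₀.tag - 30]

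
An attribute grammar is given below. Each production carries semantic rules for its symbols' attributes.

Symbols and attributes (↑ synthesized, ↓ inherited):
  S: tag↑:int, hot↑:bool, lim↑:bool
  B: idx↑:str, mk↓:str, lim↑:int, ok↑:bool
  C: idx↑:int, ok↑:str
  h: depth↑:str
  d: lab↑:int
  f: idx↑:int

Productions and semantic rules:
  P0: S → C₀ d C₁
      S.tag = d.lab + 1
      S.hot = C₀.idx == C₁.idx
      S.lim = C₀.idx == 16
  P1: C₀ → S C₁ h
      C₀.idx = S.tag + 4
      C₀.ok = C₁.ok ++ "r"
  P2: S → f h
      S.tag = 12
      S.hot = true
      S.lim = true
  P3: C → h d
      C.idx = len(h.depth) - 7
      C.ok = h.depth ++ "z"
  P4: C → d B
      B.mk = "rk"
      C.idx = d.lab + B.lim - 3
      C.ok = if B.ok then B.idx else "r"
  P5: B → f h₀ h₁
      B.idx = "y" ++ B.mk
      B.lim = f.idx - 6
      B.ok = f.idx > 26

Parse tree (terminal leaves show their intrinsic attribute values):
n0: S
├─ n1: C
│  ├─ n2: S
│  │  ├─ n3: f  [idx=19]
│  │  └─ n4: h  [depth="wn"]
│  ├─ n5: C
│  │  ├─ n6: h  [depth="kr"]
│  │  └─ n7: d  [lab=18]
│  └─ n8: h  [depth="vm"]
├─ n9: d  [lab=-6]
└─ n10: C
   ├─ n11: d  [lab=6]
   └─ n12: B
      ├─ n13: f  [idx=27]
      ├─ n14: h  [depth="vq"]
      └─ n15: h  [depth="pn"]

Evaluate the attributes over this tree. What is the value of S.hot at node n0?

false

1. n3.idx = 19  [terminal]
2. n4.depth = "wn"  [terminal]
3. n2.tag = 12  [12]
4. n2.hot = true  [true]
5. n2.lim = true  [true]
6. n6.depth = "kr"  [terminal]
7. n7.lab = 18  [terminal]
8. n5.idx = -5  [len(h.depth) - 7]
9. n5.ok = "krz"  [h.depth ++ "z"]
10. n8.depth = "vm"  [terminal]
11. n1.idx = 16  [S.tag + 4]
12. n1.ok = "krzr"  [C₁.ok ++ "r"]
13. n9.lab = -6  [terminal]
14. n11.lab = 6  [terminal]
15. n12.mk = "rk"  ["rk"]
16. n13.idx = 27  [terminal]
17. n14.depth = "vq"  [terminal]
18. n15.depth = "pn"  [terminal]
19. n12.idx = "yrk"  ["y" ++ B.mk]
20. n12.lim = 21  [f.idx - 6]
21. n12.ok = true  [f.idx > 26]
22. n10.idx = 24  [d.lab + B.lim - 3]
23. n10.ok = "yrk"  [if B.ok then B.idx else "r"]
24. n0.tag = -5  [d.lab + 1]
25. n0.hot = false  [C₀.idx == C₁.idx]
26. n0.lim = true  [C₀.idx == 16]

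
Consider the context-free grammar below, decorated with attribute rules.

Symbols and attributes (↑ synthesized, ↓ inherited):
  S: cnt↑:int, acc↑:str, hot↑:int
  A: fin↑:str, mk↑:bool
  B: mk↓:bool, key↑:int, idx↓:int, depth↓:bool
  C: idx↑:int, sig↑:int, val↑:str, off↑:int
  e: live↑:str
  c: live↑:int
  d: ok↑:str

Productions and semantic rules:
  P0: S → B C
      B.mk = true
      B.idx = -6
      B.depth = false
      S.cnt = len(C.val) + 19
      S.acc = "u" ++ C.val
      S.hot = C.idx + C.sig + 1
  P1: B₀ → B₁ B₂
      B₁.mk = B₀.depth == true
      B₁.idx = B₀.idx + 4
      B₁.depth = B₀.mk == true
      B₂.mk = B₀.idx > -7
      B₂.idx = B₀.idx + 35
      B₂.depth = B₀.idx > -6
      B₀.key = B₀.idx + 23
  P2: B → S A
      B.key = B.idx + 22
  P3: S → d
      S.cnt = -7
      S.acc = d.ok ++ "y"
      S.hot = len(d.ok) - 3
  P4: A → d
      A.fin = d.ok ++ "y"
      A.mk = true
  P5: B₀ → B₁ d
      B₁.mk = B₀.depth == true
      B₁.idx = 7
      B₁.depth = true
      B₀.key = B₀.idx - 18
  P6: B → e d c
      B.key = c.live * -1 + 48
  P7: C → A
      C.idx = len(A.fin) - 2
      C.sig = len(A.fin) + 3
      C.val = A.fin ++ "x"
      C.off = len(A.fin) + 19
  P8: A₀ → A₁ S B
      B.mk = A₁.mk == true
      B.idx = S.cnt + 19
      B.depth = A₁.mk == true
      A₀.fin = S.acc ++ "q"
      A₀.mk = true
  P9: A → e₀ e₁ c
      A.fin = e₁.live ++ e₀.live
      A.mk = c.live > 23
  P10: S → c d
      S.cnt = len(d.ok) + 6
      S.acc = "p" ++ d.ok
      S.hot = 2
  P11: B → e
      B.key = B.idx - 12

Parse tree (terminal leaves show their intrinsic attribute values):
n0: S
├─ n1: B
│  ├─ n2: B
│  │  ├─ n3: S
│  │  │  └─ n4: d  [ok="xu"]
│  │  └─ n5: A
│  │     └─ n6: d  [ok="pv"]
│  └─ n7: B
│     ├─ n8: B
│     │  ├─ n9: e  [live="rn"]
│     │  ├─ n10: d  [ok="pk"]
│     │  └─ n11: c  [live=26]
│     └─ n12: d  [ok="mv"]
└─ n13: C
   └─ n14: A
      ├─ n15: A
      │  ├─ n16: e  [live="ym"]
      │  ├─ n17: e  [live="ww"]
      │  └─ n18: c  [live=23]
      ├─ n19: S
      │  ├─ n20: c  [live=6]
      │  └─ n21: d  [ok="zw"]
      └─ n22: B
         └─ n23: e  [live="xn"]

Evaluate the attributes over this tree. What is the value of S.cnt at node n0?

24

1. n1.mk = true  [true]
2. n1.idx = -6  [-6]
3. n1.depth = false  [false]
4. n2.mk = false  [B₀.depth == true]
5. n2.idx = -2  [B₀.idx + 4]
6. n2.depth = true  [B₀.mk == true]
7. n4.ok = "xu"  [terminal]
8. n3.cnt = -7  [-7]
9. n3.acc = "xuy"  [d.ok ++ "y"]
10. n3.hot = -1  [len(d.ok) - 3]
11. n6.ok = "pv"  [terminal]
12. n5.fin = "pvy"  [d.ok ++ "y"]
13. n5.mk = true  [true]
14. n2.key = 20  [B.idx + 22]
15. n7.mk = true  [B₀.idx > -7]
16. n7.idx = 29  [B₀.idx + 35]
17. n7.depth = false  [B₀.idx > -6]
18. n8.mk = false  [B₀.depth == true]
19. n8.idx = 7  [7]
20. n8.depth = true  [true]
21. n9.live = "rn"  [terminal]
22. n10.ok = "pk"  [terminal]
23. n11.live = 26  [terminal]
24. n8.key = 22  [c.live * -1 + 48]
25. n12.ok = "mv"  [terminal]
26. n7.key = 11  [B₀.idx - 18]
27. n1.key = 17  [B₀.idx + 23]
28. n16.live = "ym"  [terminal]
29. n17.live = "ww"  [terminal]
30. n18.live = 23  [terminal]
31. n15.fin = "wwym"  [e₁.live ++ e₀.live]
32. n15.mk = false  [c.live > 23]
33. n20.live = 6  [terminal]
34. n21.ok = "zw"  [terminal]
35. n19.cnt = 8  [len(d.ok) + 6]
36. n19.acc = "pzw"  ["p" ++ d.ok]
37. n19.hot = 2  [2]
38. n22.mk = false  [A₁.mk == true]
39. n22.idx = 27  [S.cnt + 19]
40. n22.depth = false  [A₁.mk == true]
41. n23.live = "xn"  [terminal]
42. n22.key = 15  [B.idx - 12]
43. n14.fin = "pzwq"  [S.acc ++ "q"]
44. n14.mk = true  [true]
45. n13.idx = 2  [len(A.fin) - 2]
46. n13.sig = 7  [len(A.fin) + 3]
47. n13.val = "pzwqx"  [A.fin ++ "x"]
48. n13.off = 23  [len(A.fin) + 19]
49. n0.cnt = 24  [len(C.val) + 19]
50. n0.acc = "upzwqx"  ["u" ++ C.val]
51. n0.hot = 10  [C.idx + C.sig + 1]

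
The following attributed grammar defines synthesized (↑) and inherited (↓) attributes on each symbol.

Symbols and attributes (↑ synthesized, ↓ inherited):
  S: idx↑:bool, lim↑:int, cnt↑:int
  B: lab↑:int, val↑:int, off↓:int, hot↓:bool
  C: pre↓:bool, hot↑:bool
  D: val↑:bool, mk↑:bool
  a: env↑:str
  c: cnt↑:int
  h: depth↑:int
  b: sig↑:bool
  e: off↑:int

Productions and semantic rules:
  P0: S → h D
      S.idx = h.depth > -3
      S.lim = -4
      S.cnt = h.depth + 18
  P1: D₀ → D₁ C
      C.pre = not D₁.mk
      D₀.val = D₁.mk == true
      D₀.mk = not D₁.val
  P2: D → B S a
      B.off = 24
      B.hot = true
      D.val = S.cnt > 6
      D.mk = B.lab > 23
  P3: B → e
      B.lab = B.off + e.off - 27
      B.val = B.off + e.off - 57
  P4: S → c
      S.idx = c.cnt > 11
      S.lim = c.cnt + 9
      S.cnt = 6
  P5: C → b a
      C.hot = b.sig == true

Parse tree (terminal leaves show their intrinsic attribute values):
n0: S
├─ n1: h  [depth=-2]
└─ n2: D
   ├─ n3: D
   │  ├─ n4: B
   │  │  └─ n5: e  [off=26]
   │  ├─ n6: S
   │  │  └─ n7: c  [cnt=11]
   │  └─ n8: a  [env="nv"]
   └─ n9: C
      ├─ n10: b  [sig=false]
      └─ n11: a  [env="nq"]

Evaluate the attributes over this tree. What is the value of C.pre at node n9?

1. n1.depth = -2  [terminal]
2. n4.off = 24  [24]
3. n4.hot = true  [true]
4. n5.off = 26  [terminal]
5. n4.lab = 23  [B.off + e.off - 27]
6. n4.val = -7  [B.off + e.off - 57]
7. n7.cnt = 11  [terminal]
8. n6.idx = false  [c.cnt > 11]
9. n6.lim = 20  [c.cnt + 9]
10. n6.cnt = 6  [6]
11. n8.env = "nv"  [terminal]
12. n3.val = false  [S.cnt > 6]
13. n3.mk = false  [B.lab > 23]
14. n9.pre = true  [not D₁.mk]
15. n10.sig = false  [terminal]
16. n11.env = "nq"  [terminal]
17. n9.hot = false  [b.sig == true]
18. n2.val = false  [D₁.mk == true]
19. n2.mk = true  [not D₁.val]
20. n0.idx = true  [h.depth > -3]
21. n0.lim = -4  [-4]
22. n0.cnt = 16  [h.depth + 18]

true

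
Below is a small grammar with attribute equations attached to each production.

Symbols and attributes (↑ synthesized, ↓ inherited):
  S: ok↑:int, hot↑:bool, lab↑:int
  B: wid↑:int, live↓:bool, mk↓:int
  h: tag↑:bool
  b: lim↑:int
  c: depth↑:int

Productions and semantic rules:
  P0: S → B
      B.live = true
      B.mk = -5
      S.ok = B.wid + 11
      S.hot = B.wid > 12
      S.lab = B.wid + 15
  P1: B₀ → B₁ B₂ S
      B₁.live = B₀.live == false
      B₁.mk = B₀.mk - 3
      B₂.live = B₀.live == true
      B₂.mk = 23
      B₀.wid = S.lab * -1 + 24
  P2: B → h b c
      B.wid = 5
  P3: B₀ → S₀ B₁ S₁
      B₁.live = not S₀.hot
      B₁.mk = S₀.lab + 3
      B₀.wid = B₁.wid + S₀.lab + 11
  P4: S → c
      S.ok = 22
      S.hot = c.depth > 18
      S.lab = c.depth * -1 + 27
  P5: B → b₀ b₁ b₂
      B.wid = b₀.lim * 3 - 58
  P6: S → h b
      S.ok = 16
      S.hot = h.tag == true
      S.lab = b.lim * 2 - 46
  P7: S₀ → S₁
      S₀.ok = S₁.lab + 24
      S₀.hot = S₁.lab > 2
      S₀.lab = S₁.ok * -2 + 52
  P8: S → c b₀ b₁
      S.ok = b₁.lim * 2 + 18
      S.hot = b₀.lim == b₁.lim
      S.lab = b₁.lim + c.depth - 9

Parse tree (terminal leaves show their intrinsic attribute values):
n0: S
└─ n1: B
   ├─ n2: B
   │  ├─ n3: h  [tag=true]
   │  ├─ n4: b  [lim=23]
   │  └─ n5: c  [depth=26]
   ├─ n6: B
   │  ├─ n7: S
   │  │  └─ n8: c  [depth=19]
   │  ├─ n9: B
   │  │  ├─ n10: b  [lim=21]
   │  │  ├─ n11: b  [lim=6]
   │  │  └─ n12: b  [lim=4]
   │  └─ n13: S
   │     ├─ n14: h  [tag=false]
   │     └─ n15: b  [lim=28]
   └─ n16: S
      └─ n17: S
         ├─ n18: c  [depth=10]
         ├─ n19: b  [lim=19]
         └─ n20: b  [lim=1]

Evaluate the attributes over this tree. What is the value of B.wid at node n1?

1. n1.live = true  [true]
2. n1.mk = -5  [-5]
3. n2.live = false  [B₀.live == false]
4. n2.mk = -8  [B₀.mk - 3]
5. n3.tag = true  [terminal]
6. n4.lim = 23  [terminal]
7. n5.depth = 26  [terminal]
8. n2.wid = 5  [5]
9. n6.live = true  [B₀.live == true]
10. n6.mk = 23  [23]
11. n8.depth = 19  [terminal]
12. n7.ok = 22  [22]
13. n7.hot = true  [c.depth > 18]
14. n7.lab = 8  [c.depth * -1 + 27]
15. n9.live = false  [not S₀.hot]
16. n9.mk = 11  [S₀.lab + 3]
17. n10.lim = 21  [terminal]
18. n11.lim = 6  [terminal]
19. n12.lim = 4  [terminal]
20. n9.wid = 5  [b₀.lim * 3 - 58]
21. n14.tag = false  [terminal]
22. n15.lim = 28  [terminal]
23. n13.ok = 16  [16]
24. n13.hot = false  [h.tag == true]
25. n13.lab = 10  [b.lim * 2 - 46]
26. n6.wid = 24  [B₁.wid + S₀.lab + 11]
27. n18.depth = 10  [terminal]
28. n19.lim = 19  [terminal]
29. n20.lim = 1  [terminal]
30. n17.ok = 20  [b₁.lim * 2 + 18]
31. n17.hot = false  [b₀.lim == b₁.lim]
32. n17.lab = 2  [b₁.lim + c.depth - 9]
33. n16.ok = 26  [S₁.lab + 24]
34. n16.hot = false  [S₁.lab > 2]
35. n16.lab = 12  [S₁.ok * -2 + 52]
36. n1.wid = 12  [S.lab * -1 + 24]
37. n0.ok = 23  [B.wid + 11]
38. n0.hot = false  [B.wid > 12]
39. n0.lab = 27  [B.wid + 15]

12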